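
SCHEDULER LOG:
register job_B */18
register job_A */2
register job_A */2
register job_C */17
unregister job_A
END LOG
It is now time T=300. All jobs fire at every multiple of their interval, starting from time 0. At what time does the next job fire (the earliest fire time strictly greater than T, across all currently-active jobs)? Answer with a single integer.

Answer: 306

Derivation:
Op 1: register job_B */18 -> active={job_B:*/18}
Op 2: register job_A */2 -> active={job_A:*/2, job_B:*/18}
Op 3: register job_A */2 -> active={job_A:*/2, job_B:*/18}
Op 4: register job_C */17 -> active={job_A:*/2, job_B:*/18, job_C:*/17}
Op 5: unregister job_A -> active={job_B:*/18, job_C:*/17}
  job_B: interval 18, next fire after T=300 is 306
  job_C: interval 17, next fire after T=300 is 306
Earliest fire time = 306 (job job_B)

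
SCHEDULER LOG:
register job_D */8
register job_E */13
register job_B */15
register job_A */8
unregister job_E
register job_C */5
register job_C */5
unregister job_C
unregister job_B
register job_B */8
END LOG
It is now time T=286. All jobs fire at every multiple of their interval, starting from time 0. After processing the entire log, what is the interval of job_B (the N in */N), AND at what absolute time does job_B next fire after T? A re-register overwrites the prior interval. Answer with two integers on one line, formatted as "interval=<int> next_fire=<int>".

Answer: interval=8 next_fire=288

Derivation:
Op 1: register job_D */8 -> active={job_D:*/8}
Op 2: register job_E */13 -> active={job_D:*/8, job_E:*/13}
Op 3: register job_B */15 -> active={job_B:*/15, job_D:*/8, job_E:*/13}
Op 4: register job_A */8 -> active={job_A:*/8, job_B:*/15, job_D:*/8, job_E:*/13}
Op 5: unregister job_E -> active={job_A:*/8, job_B:*/15, job_D:*/8}
Op 6: register job_C */5 -> active={job_A:*/8, job_B:*/15, job_C:*/5, job_D:*/8}
Op 7: register job_C */5 -> active={job_A:*/8, job_B:*/15, job_C:*/5, job_D:*/8}
Op 8: unregister job_C -> active={job_A:*/8, job_B:*/15, job_D:*/8}
Op 9: unregister job_B -> active={job_A:*/8, job_D:*/8}
Op 10: register job_B */8 -> active={job_A:*/8, job_B:*/8, job_D:*/8}
Final interval of job_B = 8
Next fire of job_B after T=286: (286//8+1)*8 = 288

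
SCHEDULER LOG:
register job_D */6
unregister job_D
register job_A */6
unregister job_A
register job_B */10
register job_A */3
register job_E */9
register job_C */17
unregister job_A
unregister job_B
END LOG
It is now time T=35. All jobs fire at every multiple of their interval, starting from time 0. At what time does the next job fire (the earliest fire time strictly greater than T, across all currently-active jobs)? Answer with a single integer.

Answer: 36

Derivation:
Op 1: register job_D */6 -> active={job_D:*/6}
Op 2: unregister job_D -> active={}
Op 3: register job_A */6 -> active={job_A:*/6}
Op 4: unregister job_A -> active={}
Op 5: register job_B */10 -> active={job_B:*/10}
Op 6: register job_A */3 -> active={job_A:*/3, job_B:*/10}
Op 7: register job_E */9 -> active={job_A:*/3, job_B:*/10, job_E:*/9}
Op 8: register job_C */17 -> active={job_A:*/3, job_B:*/10, job_C:*/17, job_E:*/9}
Op 9: unregister job_A -> active={job_B:*/10, job_C:*/17, job_E:*/9}
Op 10: unregister job_B -> active={job_C:*/17, job_E:*/9}
  job_C: interval 17, next fire after T=35 is 51
  job_E: interval 9, next fire after T=35 is 36
Earliest fire time = 36 (job job_E)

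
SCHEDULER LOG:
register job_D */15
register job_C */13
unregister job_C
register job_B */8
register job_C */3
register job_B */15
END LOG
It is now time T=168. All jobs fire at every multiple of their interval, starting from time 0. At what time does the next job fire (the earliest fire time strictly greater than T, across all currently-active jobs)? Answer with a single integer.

Answer: 171

Derivation:
Op 1: register job_D */15 -> active={job_D:*/15}
Op 2: register job_C */13 -> active={job_C:*/13, job_D:*/15}
Op 3: unregister job_C -> active={job_D:*/15}
Op 4: register job_B */8 -> active={job_B:*/8, job_D:*/15}
Op 5: register job_C */3 -> active={job_B:*/8, job_C:*/3, job_D:*/15}
Op 6: register job_B */15 -> active={job_B:*/15, job_C:*/3, job_D:*/15}
  job_B: interval 15, next fire after T=168 is 180
  job_C: interval 3, next fire after T=168 is 171
  job_D: interval 15, next fire after T=168 is 180
Earliest fire time = 171 (job job_C)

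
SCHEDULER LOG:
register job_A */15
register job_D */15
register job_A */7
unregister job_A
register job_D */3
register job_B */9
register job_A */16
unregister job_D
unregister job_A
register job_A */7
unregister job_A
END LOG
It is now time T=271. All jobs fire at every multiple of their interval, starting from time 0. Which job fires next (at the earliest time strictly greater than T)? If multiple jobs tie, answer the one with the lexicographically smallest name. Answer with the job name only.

Op 1: register job_A */15 -> active={job_A:*/15}
Op 2: register job_D */15 -> active={job_A:*/15, job_D:*/15}
Op 3: register job_A */7 -> active={job_A:*/7, job_D:*/15}
Op 4: unregister job_A -> active={job_D:*/15}
Op 5: register job_D */3 -> active={job_D:*/3}
Op 6: register job_B */9 -> active={job_B:*/9, job_D:*/3}
Op 7: register job_A */16 -> active={job_A:*/16, job_B:*/9, job_D:*/3}
Op 8: unregister job_D -> active={job_A:*/16, job_B:*/9}
Op 9: unregister job_A -> active={job_B:*/9}
Op 10: register job_A */7 -> active={job_A:*/7, job_B:*/9}
Op 11: unregister job_A -> active={job_B:*/9}
  job_B: interval 9, next fire after T=271 is 279
Earliest = 279, winner (lex tiebreak) = job_B

Answer: job_B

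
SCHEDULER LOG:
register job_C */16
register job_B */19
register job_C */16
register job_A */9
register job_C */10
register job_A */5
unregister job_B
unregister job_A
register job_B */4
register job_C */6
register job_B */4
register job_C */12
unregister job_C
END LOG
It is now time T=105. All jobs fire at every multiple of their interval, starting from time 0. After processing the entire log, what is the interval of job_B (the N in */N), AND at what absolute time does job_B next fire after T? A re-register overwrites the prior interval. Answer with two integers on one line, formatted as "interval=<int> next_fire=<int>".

Answer: interval=4 next_fire=108

Derivation:
Op 1: register job_C */16 -> active={job_C:*/16}
Op 2: register job_B */19 -> active={job_B:*/19, job_C:*/16}
Op 3: register job_C */16 -> active={job_B:*/19, job_C:*/16}
Op 4: register job_A */9 -> active={job_A:*/9, job_B:*/19, job_C:*/16}
Op 5: register job_C */10 -> active={job_A:*/9, job_B:*/19, job_C:*/10}
Op 6: register job_A */5 -> active={job_A:*/5, job_B:*/19, job_C:*/10}
Op 7: unregister job_B -> active={job_A:*/5, job_C:*/10}
Op 8: unregister job_A -> active={job_C:*/10}
Op 9: register job_B */4 -> active={job_B:*/4, job_C:*/10}
Op 10: register job_C */6 -> active={job_B:*/4, job_C:*/6}
Op 11: register job_B */4 -> active={job_B:*/4, job_C:*/6}
Op 12: register job_C */12 -> active={job_B:*/4, job_C:*/12}
Op 13: unregister job_C -> active={job_B:*/4}
Final interval of job_B = 4
Next fire of job_B after T=105: (105//4+1)*4 = 108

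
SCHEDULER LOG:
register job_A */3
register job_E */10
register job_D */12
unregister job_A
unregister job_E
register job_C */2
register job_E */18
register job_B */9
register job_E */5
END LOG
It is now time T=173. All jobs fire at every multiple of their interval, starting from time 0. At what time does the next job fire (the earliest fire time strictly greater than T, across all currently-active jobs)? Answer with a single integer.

Answer: 174

Derivation:
Op 1: register job_A */3 -> active={job_A:*/3}
Op 2: register job_E */10 -> active={job_A:*/3, job_E:*/10}
Op 3: register job_D */12 -> active={job_A:*/3, job_D:*/12, job_E:*/10}
Op 4: unregister job_A -> active={job_D:*/12, job_E:*/10}
Op 5: unregister job_E -> active={job_D:*/12}
Op 6: register job_C */2 -> active={job_C:*/2, job_D:*/12}
Op 7: register job_E */18 -> active={job_C:*/2, job_D:*/12, job_E:*/18}
Op 8: register job_B */9 -> active={job_B:*/9, job_C:*/2, job_D:*/12, job_E:*/18}
Op 9: register job_E */5 -> active={job_B:*/9, job_C:*/2, job_D:*/12, job_E:*/5}
  job_B: interval 9, next fire after T=173 is 180
  job_C: interval 2, next fire after T=173 is 174
  job_D: interval 12, next fire after T=173 is 180
  job_E: interval 5, next fire after T=173 is 175
Earliest fire time = 174 (job job_C)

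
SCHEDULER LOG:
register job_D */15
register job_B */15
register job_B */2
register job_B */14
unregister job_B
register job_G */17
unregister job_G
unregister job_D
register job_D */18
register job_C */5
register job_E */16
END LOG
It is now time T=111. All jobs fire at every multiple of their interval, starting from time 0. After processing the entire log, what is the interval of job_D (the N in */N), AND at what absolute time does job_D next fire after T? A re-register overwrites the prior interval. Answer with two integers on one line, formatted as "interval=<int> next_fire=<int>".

Answer: interval=18 next_fire=126

Derivation:
Op 1: register job_D */15 -> active={job_D:*/15}
Op 2: register job_B */15 -> active={job_B:*/15, job_D:*/15}
Op 3: register job_B */2 -> active={job_B:*/2, job_D:*/15}
Op 4: register job_B */14 -> active={job_B:*/14, job_D:*/15}
Op 5: unregister job_B -> active={job_D:*/15}
Op 6: register job_G */17 -> active={job_D:*/15, job_G:*/17}
Op 7: unregister job_G -> active={job_D:*/15}
Op 8: unregister job_D -> active={}
Op 9: register job_D */18 -> active={job_D:*/18}
Op 10: register job_C */5 -> active={job_C:*/5, job_D:*/18}
Op 11: register job_E */16 -> active={job_C:*/5, job_D:*/18, job_E:*/16}
Final interval of job_D = 18
Next fire of job_D after T=111: (111//18+1)*18 = 126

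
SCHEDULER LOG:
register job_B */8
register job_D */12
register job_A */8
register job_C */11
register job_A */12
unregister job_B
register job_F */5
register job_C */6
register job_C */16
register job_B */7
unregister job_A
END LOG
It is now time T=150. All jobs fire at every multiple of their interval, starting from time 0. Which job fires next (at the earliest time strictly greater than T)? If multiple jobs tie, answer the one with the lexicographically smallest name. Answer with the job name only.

Op 1: register job_B */8 -> active={job_B:*/8}
Op 2: register job_D */12 -> active={job_B:*/8, job_D:*/12}
Op 3: register job_A */8 -> active={job_A:*/8, job_B:*/8, job_D:*/12}
Op 4: register job_C */11 -> active={job_A:*/8, job_B:*/8, job_C:*/11, job_D:*/12}
Op 5: register job_A */12 -> active={job_A:*/12, job_B:*/8, job_C:*/11, job_D:*/12}
Op 6: unregister job_B -> active={job_A:*/12, job_C:*/11, job_D:*/12}
Op 7: register job_F */5 -> active={job_A:*/12, job_C:*/11, job_D:*/12, job_F:*/5}
Op 8: register job_C */6 -> active={job_A:*/12, job_C:*/6, job_D:*/12, job_F:*/5}
Op 9: register job_C */16 -> active={job_A:*/12, job_C:*/16, job_D:*/12, job_F:*/5}
Op 10: register job_B */7 -> active={job_A:*/12, job_B:*/7, job_C:*/16, job_D:*/12, job_F:*/5}
Op 11: unregister job_A -> active={job_B:*/7, job_C:*/16, job_D:*/12, job_F:*/5}
  job_B: interval 7, next fire after T=150 is 154
  job_C: interval 16, next fire after T=150 is 160
  job_D: interval 12, next fire after T=150 is 156
  job_F: interval 5, next fire after T=150 is 155
Earliest = 154, winner (lex tiebreak) = job_B

Answer: job_B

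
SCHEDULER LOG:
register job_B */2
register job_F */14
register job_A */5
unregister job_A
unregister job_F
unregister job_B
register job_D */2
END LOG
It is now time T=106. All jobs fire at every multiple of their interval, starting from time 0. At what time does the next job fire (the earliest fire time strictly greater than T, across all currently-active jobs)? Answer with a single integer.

Op 1: register job_B */2 -> active={job_B:*/2}
Op 2: register job_F */14 -> active={job_B:*/2, job_F:*/14}
Op 3: register job_A */5 -> active={job_A:*/5, job_B:*/2, job_F:*/14}
Op 4: unregister job_A -> active={job_B:*/2, job_F:*/14}
Op 5: unregister job_F -> active={job_B:*/2}
Op 6: unregister job_B -> active={}
Op 7: register job_D */2 -> active={job_D:*/2}
  job_D: interval 2, next fire after T=106 is 108
Earliest fire time = 108 (job job_D)

Answer: 108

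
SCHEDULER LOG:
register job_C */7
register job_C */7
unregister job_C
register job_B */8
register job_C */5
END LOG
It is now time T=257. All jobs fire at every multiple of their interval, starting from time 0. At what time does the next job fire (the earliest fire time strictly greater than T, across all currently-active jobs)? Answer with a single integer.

Answer: 260

Derivation:
Op 1: register job_C */7 -> active={job_C:*/7}
Op 2: register job_C */7 -> active={job_C:*/7}
Op 3: unregister job_C -> active={}
Op 4: register job_B */8 -> active={job_B:*/8}
Op 5: register job_C */5 -> active={job_B:*/8, job_C:*/5}
  job_B: interval 8, next fire after T=257 is 264
  job_C: interval 5, next fire after T=257 is 260
Earliest fire time = 260 (job job_C)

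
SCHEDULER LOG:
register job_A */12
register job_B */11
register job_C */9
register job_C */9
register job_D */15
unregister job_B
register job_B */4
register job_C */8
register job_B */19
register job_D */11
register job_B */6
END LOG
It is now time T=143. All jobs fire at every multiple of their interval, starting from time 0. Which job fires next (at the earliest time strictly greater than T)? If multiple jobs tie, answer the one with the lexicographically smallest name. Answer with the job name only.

Answer: job_A

Derivation:
Op 1: register job_A */12 -> active={job_A:*/12}
Op 2: register job_B */11 -> active={job_A:*/12, job_B:*/11}
Op 3: register job_C */9 -> active={job_A:*/12, job_B:*/11, job_C:*/9}
Op 4: register job_C */9 -> active={job_A:*/12, job_B:*/11, job_C:*/9}
Op 5: register job_D */15 -> active={job_A:*/12, job_B:*/11, job_C:*/9, job_D:*/15}
Op 6: unregister job_B -> active={job_A:*/12, job_C:*/9, job_D:*/15}
Op 7: register job_B */4 -> active={job_A:*/12, job_B:*/4, job_C:*/9, job_D:*/15}
Op 8: register job_C */8 -> active={job_A:*/12, job_B:*/4, job_C:*/8, job_D:*/15}
Op 9: register job_B */19 -> active={job_A:*/12, job_B:*/19, job_C:*/8, job_D:*/15}
Op 10: register job_D */11 -> active={job_A:*/12, job_B:*/19, job_C:*/8, job_D:*/11}
Op 11: register job_B */6 -> active={job_A:*/12, job_B:*/6, job_C:*/8, job_D:*/11}
  job_A: interval 12, next fire after T=143 is 144
  job_B: interval 6, next fire after T=143 is 144
  job_C: interval 8, next fire after T=143 is 144
  job_D: interval 11, next fire after T=143 is 154
Earliest = 144, winner (lex tiebreak) = job_A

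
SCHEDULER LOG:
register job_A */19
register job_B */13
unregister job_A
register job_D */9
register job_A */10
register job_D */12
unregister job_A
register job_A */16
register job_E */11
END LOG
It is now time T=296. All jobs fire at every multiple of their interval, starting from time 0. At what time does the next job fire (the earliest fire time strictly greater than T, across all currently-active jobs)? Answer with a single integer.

Op 1: register job_A */19 -> active={job_A:*/19}
Op 2: register job_B */13 -> active={job_A:*/19, job_B:*/13}
Op 3: unregister job_A -> active={job_B:*/13}
Op 4: register job_D */9 -> active={job_B:*/13, job_D:*/9}
Op 5: register job_A */10 -> active={job_A:*/10, job_B:*/13, job_D:*/9}
Op 6: register job_D */12 -> active={job_A:*/10, job_B:*/13, job_D:*/12}
Op 7: unregister job_A -> active={job_B:*/13, job_D:*/12}
Op 8: register job_A */16 -> active={job_A:*/16, job_B:*/13, job_D:*/12}
Op 9: register job_E */11 -> active={job_A:*/16, job_B:*/13, job_D:*/12, job_E:*/11}
  job_A: interval 16, next fire after T=296 is 304
  job_B: interval 13, next fire after T=296 is 299
  job_D: interval 12, next fire after T=296 is 300
  job_E: interval 11, next fire after T=296 is 297
Earliest fire time = 297 (job job_E)

Answer: 297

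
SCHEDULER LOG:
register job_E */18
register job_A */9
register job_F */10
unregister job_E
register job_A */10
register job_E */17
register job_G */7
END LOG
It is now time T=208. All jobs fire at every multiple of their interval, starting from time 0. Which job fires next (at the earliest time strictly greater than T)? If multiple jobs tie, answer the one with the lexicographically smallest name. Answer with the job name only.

Op 1: register job_E */18 -> active={job_E:*/18}
Op 2: register job_A */9 -> active={job_A:*/9, job_E:*/18}
Op 3: register job_F */10 -> active={job_A:*/9, job_E:*/18, job_F:*/10}
Op 4: unregister job_E -> active={job_A:*/9, job_F:*/10}
Op 5: register job_A */10 -> active={job_A:*/10, job_F:*/10}
Op 6: register job_E */17 -> active={job_A:*/10, job_E:*/17, job_F:*/10}
Op 7: register job_G */7 -> active={job_A:*/10, job_E:*/17, job_F:*/10, job_G:*/7}
  job_A: interval 10, next fire after T=208 is 210
  job_E: interval 17, next fire after T=208 is 221
  job_F: interval 10, next fire after T=208 is 210
  job_G: interval 7, next fire after T=208 is 210
Earliest = 210, winner (lex tiebreak) = job_A

Answer: job_A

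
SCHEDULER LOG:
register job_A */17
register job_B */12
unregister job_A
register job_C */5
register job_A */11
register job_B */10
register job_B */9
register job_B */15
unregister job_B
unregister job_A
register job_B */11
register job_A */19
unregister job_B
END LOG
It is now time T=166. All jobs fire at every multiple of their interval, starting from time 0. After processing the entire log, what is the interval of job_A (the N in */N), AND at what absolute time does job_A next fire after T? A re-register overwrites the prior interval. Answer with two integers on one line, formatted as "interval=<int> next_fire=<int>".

Answer: interval=19 next_fire=171

Derivation:
Op 1: register job_A */17 -> active={job_A:*/17}
Op 2: register job_B */12 -> active={job_A:*/17, job_B:*/12}
Op 3: unregister job_A -> active={job_B:*/12}
Op 4: register job_C */5 -> active={job_B:*/12, job_C:*/5}
Op 5: register job_A */11 -> active={job_A:*/11, job_B:*/12, job_C:*/5}
Op 6: register job_B */10 -> active={job_A:*/11, job_B:*/10, job_C:*/5}
Op 7: register job_B */9 -> active={job_A:*/11, job_B:*/9, job_C:*/5}
Op 8: register job_B */15 -> active={job_A:*/11, job_B:*/15, job_C:*/5}
Op 9: unregister job_B -> active={job_A:*/11, job_C:*/5}
Op 10: unregister job_A -> active={job_C:*/5}
Op 11: register job_B */11 -> active={job_B:*/11, job_C:*/5}
Op 12: register job_A */19 -> active={job_A:*/19, job_B:*/11, job_C:*/5}
Op 13: unregister job_B -> active={job_A:*/19, job_C:*/5}
Final interval of job_A = 19
Next fire of job_A after T=166: (166//19+1)*19 = 171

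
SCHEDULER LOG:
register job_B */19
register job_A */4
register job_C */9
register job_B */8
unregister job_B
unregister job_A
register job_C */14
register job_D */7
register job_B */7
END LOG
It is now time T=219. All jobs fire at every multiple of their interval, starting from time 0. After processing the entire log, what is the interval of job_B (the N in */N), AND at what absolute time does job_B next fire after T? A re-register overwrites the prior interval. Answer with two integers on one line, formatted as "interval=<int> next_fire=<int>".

Answer: interval=7 next_fire=224

Derivation:
Op 1: register job_B */19 -> active={job_B:*/19}
Op 2: register job_A */4 -> active={job_A:*/4, job_B:*/19}
Op 3: register job_C */9 -> active={job_A:*/4, job_B:*/19, job_C:*/9}
Op 4: register job_B */8 -> active={job_A:*/4, job_B:*/8, job_C:*/9}
Op 5: unregister job_B -> active={job_A:*/4, job_C:*/9}
Op 6: unregister job_A -> active={job_C:*/9}
Op 7: register job_C */14 -> active={job_C:*/14}
Op 8: register job_D */7 -> active={job_C:*/14, job_D:*/7}
Op 9: register job_B */7 -> active={job_B:*/7, job_C:*/14, job_D:*/7}
Final interval of job_B = 7
Next fire of job_B after T=219: (219//7+1)*7 = 224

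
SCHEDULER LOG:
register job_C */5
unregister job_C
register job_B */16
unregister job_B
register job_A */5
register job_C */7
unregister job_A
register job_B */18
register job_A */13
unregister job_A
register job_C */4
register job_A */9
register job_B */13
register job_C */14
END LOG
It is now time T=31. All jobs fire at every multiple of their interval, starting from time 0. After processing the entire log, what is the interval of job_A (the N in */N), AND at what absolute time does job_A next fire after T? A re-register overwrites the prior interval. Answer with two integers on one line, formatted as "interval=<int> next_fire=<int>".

Answer: interval=9 next_fire=36

Derivation:
Op 1: register job_C */5 -> active={job_C:*/5}
Op 2: unregister job_C -> active={}
Op 3: register job_B */16 -> active={job_B:*/16}
Op 4: unregister job_B -> active={}
Op 5: register job_A */5 -> active={job_A:*/5}
Op 6: register job_C */7 -> active={job_A:*/5, job_C:*/7}
Op 7: unregister job_A -> active={job_C:*/7}
Op 8: register job_B */18 -> active={job_B:*/18, job_C:*/7}
Op 9: register job_A */13 -> active={job_A:*/13, job_B:*/18, job_C:*/7}
Op 10: unregister job_A -> active={job_B:*/18, job_C:*/7}
Op 11: register job_C */4 -> active={job_B:*/18, job_C:*/4}
Op 12: register job_A */9 -> active={job_A:*/9, job_B:*/18, job_C:*/4}
Op 13: register job_B */13 -> active={job_A:*/9, job_B:*/13, job_C:*/4}
Op 14: register job_C */14 -> active={job_A:*/9, job_B:*/13, job_C:*/14}
Final interval of job_A = 9
Next fire of job_A after T=31: (31//9+1)*9 = 36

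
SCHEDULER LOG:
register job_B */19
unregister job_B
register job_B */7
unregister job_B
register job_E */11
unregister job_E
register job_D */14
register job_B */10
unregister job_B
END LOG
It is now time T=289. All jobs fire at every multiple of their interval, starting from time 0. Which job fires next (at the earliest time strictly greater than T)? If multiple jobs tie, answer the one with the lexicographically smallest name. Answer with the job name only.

Op 1: register job_B */19 -> active={job_B:*/19}
Op 2: unregister job_B -> active={}
Op 3: register job_B */7 -> active={job_B:*/7}
Op 4: unregister job_B -> active={}
Op 5: register job_E */11 -> active={job_E:*/11}
Op 6: unregister job_E -> active={}
Op 7: register job_D */14 -> active={job_D:*/14}
Op 8: register job_B */10 -> active={job_B:*/10, job_D:*/14}
Op 9: unregister job_B -> active={job_D:*/14}
  job_D: interval 14, next fire after T=289 is 294
Earliest = 294, winner (lex tiebreak) = job_D

Answer: job_D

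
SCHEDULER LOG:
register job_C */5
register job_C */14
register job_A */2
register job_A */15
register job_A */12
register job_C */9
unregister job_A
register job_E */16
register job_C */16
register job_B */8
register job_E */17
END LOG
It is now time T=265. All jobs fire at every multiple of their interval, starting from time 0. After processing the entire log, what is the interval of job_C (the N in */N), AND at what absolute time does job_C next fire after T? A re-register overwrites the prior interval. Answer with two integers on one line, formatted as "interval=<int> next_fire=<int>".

Answer: interval=16 next_fire=272

Derivation:
Op 1: register job_C */5 -> active={job_C:*/5}
Op 2: register job_C */14 -> active={job_C:*/14}
Op 3: register job_A */2 -> active={job_A:*/2, job_C:*/14}
Op 4: register job_A */15 -> active={job_A:*/15, job_C:*/14}
Op 5: register job_A */12 -> active={job_A:*/12, job_C:*/14}
Op 6: register job_C */9 -> active={job_A:*/12, job_C:*/9}
Op 7: unregister job_A -> active={job_C:*/9}
Op 8: register job_E */16 -> active={job_C:*/9, job_E:*/16}
Op 9: register job_C */16 -> active={job_C:*/16, job_E:*/16}
Op 10: register job_B */8 -> active={job_B:*/8, job_C:*/16, job_E:*/16}
Op 11: register job_E */17 -> active={job_B:*/8, job_C:*/16, job_E:*/17}
Final interval of job_C = 16
Next fire of job_C after T=265: (265//16+1)*16 = 272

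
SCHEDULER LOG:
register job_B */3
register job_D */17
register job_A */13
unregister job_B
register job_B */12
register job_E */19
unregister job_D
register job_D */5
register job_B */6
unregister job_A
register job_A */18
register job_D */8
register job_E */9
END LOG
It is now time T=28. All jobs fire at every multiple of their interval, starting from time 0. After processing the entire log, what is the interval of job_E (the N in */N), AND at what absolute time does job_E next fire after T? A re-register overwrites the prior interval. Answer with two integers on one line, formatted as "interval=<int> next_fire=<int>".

Answer: interval=9 next_fire=36

Derivation:
Op 1: register job_B */3 -> active={job_B:*/3}
Op 2: register job_D */17 -> active={job_B:*/3, job_D:*/17}
Op 3: register job_A */13 -> active={job_A:*/13, job_B:*/3, job_D:*/17}
Op 4: unregister job_B -> active={job_A:*/13, job_D:*/17}
Op 5: register job_B */12 -> active={job_A:*/13, job_B:*/12, job_D:*/17}
Op 6: register job_E */19 -> active={job_A:*/13, job_B:*/12, job_D:*/17, job_E:*/19}
Op 7: unregister job_D -> active={job_A:*/13, job_B:*/12, job_E:*/19}
Op 8: register job_D */5 -> active={job_A:*/13, job_B:*/12, job_D:*/5, job_E:*/19}
Op 9: register job_B */6 -> active={job_A:*/13, job_B:*/6, job_D:*/5, job_E:*/19}
Op 10: unregister job_A -> active={job_B:*/6, job_D:*/5, job_E:*/19}
Op 11: register job_A */18 -> active={job_A:*/18, job_B:*/6, job_D:*/5, job_E:*/19}
Op 12: register job_D */8 -> active={job_A:*/18, job_B:*/6, job_D:*/8, job_E:*/19}
Op 13: register job_E */9 -> active={job_A:*/18, job_B:*/6, job_D:*/8, job_E:*/9}
Final interval of job_E = 9
Next fire of job_E after T=28: (28//9+1)*9 = 36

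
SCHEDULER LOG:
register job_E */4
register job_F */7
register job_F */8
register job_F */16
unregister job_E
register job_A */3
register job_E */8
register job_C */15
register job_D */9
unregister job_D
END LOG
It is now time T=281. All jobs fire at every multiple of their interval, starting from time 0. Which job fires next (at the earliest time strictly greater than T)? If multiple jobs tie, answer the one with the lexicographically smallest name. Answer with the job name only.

Op 1: register job_E */4 -> active={job_E:*/4}
Op 2: register job_F */7 -> active={job_E:*/4, job_F:*/7}
Op 3: register job_F */8 -> active={job_E:*/4, job_F:*/8}
Op 4: register job_F */16 -> active={job_E:*/4, job_F:*/16}
Op 5: unregister job_E -> active={job_F:*/16}
Op 6: register job_A */3 -> active={job_A:*/3, job_F:*/16}
Op 7: register job_E */8 -> active={job_A:*/3, job_E:*/8, job_F:*/16}
Op 8: register job_C */15 -> active={job_A:*/3, job_C:*/15, job_E:*/8, job_F:*/16}
Op 9: register job_D */9 -> active={job_A:*/3, job_C:*/15, job_D:*/9, job_E:*/8, job_F:*/16}
Op 10: unregister job_D -> active={job_A:*/3, job_C:*/15, job_E:*/8, job_F:*/16}
  job_A: interval 3, next fire after T=281 is 282
  job_C: interval 15, next fire after T=281 is 285
  job_E: interval 8, next fire after T=281 is 288
  job_F: interval 16, next fire after T=281 is 288
Earliest = 282, winner (lex tiebreak) = job_A

Answer: job_A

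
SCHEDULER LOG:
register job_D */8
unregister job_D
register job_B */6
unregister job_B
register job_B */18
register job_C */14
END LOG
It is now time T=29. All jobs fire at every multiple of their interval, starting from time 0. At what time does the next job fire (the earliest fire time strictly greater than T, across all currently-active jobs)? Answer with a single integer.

Op 1: register job_D */8 -> active={job_D:*/8}
Op 2: unregister job_D -> active={}
Op 3: register job_B */6 -> active={job_B:*/6}
Op 4: unregister job_B -> active={}
Op 5: register job_B */18 -> active={job_B:*/18}
Op 6: register job_C */14 -> active={job_B:*/18, job_C:*/14}
  job_B: interval 18, next fire after T=29 is 36
  job_C: interval 14, next fire after T=29 is 42
Earliest fire time = 36 (job job_B)

Answer: 36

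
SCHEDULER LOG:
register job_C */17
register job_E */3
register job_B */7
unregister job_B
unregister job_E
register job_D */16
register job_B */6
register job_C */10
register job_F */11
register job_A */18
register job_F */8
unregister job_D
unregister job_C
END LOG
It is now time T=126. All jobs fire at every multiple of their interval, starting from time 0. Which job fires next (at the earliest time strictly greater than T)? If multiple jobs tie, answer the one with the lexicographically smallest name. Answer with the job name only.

Op 1: register job_C */17 -> active={job_C:*/17}
Op 2: register job_E */3 -> active={job_C:*/17, job_E:*/3}
Op 3: register job_B */7 -> active={job_B:*/7, job_C:*/17, job_E:*/3}
Op 4: unregister job_B -> active={job_C:*/17, job_E:*/3}
Op 5: unregister job_E -> active={job_C:*/17}
Op 6: register job_D */16 -> active={job_C:*/17, job_D:*/16}
Op 7: register job_B */6 -> active={job_B:*/6, job_C:*/17, job_D:*/16}
Op 8: register job_C */10 -> active={job_B:*/6, job_C:*/10, job_D:*/16}
Op 9: register job_F */11 -> active={job_B:*/6, job_C:*/10, job_D:*/16, job_F:*/11}
Op 10: register job_A */18 -> active={job_A:*/18, job_B:*/6, job_C:*/10, job_D:*/16, job_F:*/11}
Op 11: register job_F */8 -> active={job_A:*/18, job_B:*/6, job_C:*/10, job_D:*/16, job_F:*/8}
Op 12: unregister job_D -> active={job_A:*/18, job_B:*/6, job_C:*/10, job_F:*/8}
Op 13: unregister job_C -> active={job_A:*/18, job_B:*/6, job_F:*/8}
  job_A: interval 18, next fire after T=126 is 144
  job_B: interval 6, next fire after T=126 is 132
  job_F: interval 8, next fire after T=126 is 128
Earliest = 128, winner (lex tiebreak) = job_F

Answer: job_F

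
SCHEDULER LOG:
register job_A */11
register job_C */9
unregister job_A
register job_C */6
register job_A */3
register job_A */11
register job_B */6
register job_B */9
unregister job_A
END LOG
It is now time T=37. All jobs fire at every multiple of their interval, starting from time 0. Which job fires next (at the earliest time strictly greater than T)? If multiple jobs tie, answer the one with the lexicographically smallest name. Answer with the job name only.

Answer: job_C

Derivation:
Op 1: register job_A */11 -> active={job_A:*/11}
Op 2: register job_C */9 -> active={job_A:*/11, job_C:*/9}
Op 3: unregister job_A -> active={job_C:*/9}
Op 4: register job_C */6 -> active={job_C:*/6}
Op 5: register job_A */3 -> active={job_A:*/3, job_C:*/6}
Op 6: register job_A */11 -> active={job_A:*/11, job_C:*/6}
Op 7: register job_B */6 -> active={job_A:*/11, job_B:*/6, job_C:*/6}
Op 8: register job_B */9 -> active={job_A:*/11, job_B:*/9, job_C:*/6}
Op 9: unregister job_A -> active={job_B:*/9, job_C:*/6}
  job_B: interval 9, next fire after T=37 is 45
  job_C: interval 6, next fire after T=37 is 42
Earliest = 42, winner (lex tiebreak) = job_C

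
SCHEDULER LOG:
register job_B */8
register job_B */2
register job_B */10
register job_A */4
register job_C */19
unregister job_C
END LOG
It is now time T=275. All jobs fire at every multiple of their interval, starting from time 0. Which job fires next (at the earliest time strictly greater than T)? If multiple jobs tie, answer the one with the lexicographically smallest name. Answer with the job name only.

Op 1: register job_B */8 -> active={job_B:*/8}
Op 2: register job_B */2 -> active={job_B:*/2}
Op 3: register job_B */10 -> active={job_B:*/10}
Op 4: register job_A */4 -> active={job_A:*/4, job_B:*/10}
Op 5: register job_C */19 -> active={job_A:*/4, job_B:*/10, job_C:*/19}
Op 6: unregister job_C -> active={job_A:*/4, job_B:*/10}
  job_A: interval 4, next fire after T=275 is 276
  job_B: interval 10, next fire after T=275 is 280
Earliest = 276, winner (lex tiebreak) = job_A

Answer: job_A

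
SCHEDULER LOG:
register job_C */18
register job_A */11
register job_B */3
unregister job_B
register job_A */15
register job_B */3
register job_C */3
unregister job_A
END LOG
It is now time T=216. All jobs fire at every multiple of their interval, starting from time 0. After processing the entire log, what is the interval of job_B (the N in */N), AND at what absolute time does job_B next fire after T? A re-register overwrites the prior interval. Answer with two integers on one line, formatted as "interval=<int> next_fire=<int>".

Answer: interval=3 next_fire=219

Derivation:
Op 1: register job_C */18 -> active={job_C:*/18}
Op 2: register job_A */11 -> active={job_A:*/11, job_C:*/18}
Op 3: register job_B */3 -> active={job_A:*/11, job_B:*/3, job_C:*/18}
Op 4: unregister job_B -> active={job_A:*/11, job_C:*/18}
Op 5: register job_A */15 -> active={job_A:*/15, job_C:*/18}
Op 6: register job_B */3 -> active={job_A:*/15, job_B:*/3, job_C:*/18}
Op 7: register job_C */3 -> active={job_A:*/15, job_B:*/3, job_C:*/3}
Op 8: unregister job_A -> active={job_B:*/3, job_C:*/3}
Final interval of job_B = 3
Next fire of job_B after T=216: (216//3+1)*3 = 219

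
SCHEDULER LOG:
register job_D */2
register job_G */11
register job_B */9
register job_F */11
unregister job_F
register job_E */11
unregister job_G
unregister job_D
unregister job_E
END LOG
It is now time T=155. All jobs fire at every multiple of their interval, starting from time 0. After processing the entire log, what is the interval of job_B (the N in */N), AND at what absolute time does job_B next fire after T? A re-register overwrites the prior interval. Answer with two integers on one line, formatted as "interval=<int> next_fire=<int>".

Op 1: register job_D */2 -> active={job_D:*/2}
Op 2: register job_G */11 -> active={job_D:*/2, job_G:*/11}
Op 3: register job_B */9 -> active={job_B:*/9, job_D:*/2, job_G:*/11}
Op 4: register job_F */11 -> active={job_B:*/9, job_D:*/2, job_F:*/11, job_G:*/11}
Op 5: unregister job_F -> active={job_B:*/9, job_D:*/2, job_G:*/11}
Op 6: register job_E */11 -> active={job_B:*/9, job_D:*/2, job_E:*/11, job_G:*/11}
Op 7: unregister job_G -> active={job_B:*/9, job_D:*/2, job_E:*/11}
Op 8: unregister job_D -> active={job_B:*/9, job_E:*/11}
Op 9: unregister job_E -> active={job_B:*/9}
Final interval of job_B = 9
Next fire of job_B after T=155: (155//9+1)*9 = 162

Answer: interval=9 next_fire=162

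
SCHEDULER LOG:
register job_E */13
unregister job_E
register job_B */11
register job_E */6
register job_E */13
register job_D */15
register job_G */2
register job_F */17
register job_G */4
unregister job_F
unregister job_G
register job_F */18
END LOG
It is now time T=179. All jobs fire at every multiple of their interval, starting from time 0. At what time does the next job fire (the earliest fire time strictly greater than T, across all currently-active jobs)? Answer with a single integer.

Op 1: register job_E */13 -> active={job_E:*/13}
Op 2: unregister job_E -> active={}
Op 3: register job_B */11 -> active={job_B:*/11}
Op 4: register job_E */6 -> active={job_B:*/11, job_E:*/6}
Op 5: register job_E */13 -> active={job_B:*/11, job_E:*/13}
Op 6: register job_D */15 -> active={job_B:*/11, job_D:*/15, job_E:*/13}
Op 7: register job_G */2 -> active={job_B:*/11, job_D:*/15, job_E:*/13, job_G:*/2}
Op 8: register job_F */17 -> active={job_B:*/11, job_D:*/15, job_E:*/13, job_F:*/17, job_G:*/2}
Op 9: register job_G */4 -> active={job_B:*/11, job_D:*/15, job_E:*/13, job_F:*/17, job_G:*/4}
Op 10: unregister job_F -> active={job_B:*/11, job_D:*/15, job_E:*/13, job_G:*/4}
Op 11: unregister job_G -> active={job_B:*/11, job_D:*/15, job_E:*/13}
Op 12: register job_F */18 -> active={job_B:*/11, job_D:*/15, job_E:*/13, job_F:*/18}
  job_B: interval 11, next fire after T=179 is 187
  job_D: interval 15, next fire after T=179 is 180
  job_E: interval 13, next fire after T=179 is 182
  job_F: interval 18, next fire after T=179 is 180
Earliest fire time = 180 (job job_D)

Answer: 180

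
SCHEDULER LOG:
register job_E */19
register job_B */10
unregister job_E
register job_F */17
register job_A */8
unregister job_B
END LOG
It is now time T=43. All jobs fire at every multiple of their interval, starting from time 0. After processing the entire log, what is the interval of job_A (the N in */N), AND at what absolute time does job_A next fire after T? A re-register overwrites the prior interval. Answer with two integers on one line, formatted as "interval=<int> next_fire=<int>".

Op 1: register job_E */19 -> active={job_E:*/19}
Op 2: register job_B */10 -> active={job_B:*/10, job_E:*/19}
Op 3: unregister job_E -> active={job_B:*/10}
Op 4: register job_F */17 -> active={job_B:*/10, job_F:*/17}
Op 5: register job_A */8 -> active={job_A:*/8, job_B:*/10, job_F:*/17}
Op 6: unregister job_B -> active={job_A:*/8, job_F:*/17}
Final interval of job_A = 8
Next fire of job_A after T=43: (43//8+1)*8 = 48

Answer: interval=8 next_fire=48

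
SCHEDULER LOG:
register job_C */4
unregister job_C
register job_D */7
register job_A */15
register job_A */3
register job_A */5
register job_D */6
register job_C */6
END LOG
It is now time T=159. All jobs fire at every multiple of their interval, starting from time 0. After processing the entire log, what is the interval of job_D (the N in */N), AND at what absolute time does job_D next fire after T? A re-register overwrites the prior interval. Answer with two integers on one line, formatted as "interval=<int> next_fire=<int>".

Op 1: register job_C */4 -> active={job_C:*/4}
Op 2: unregister job_C -> active={}
Op 3: register job_D */7 -> active={job_D:*/7}
Op 4: register job_A */15 -> active={job_A:*/15, job_D:*/7}
Op 5: register job_A */3 -> active={job_A:*/3, job_D:*/7}
Op 6: register job_A */5 -> active={job_A:*/5, job_D:*/7}
Op 7: register job_D */6 -> active={job_A:*/5, job_D:*/6}
Op 8: register job_C */6 -> active={job_A:*/5, job_C:*/6, job_D:*/6}
Final interval of job_D = 6
Next fire of job_D after T=159: (159//6+1)*6 = 162

Answer: interval=6 next_fire=162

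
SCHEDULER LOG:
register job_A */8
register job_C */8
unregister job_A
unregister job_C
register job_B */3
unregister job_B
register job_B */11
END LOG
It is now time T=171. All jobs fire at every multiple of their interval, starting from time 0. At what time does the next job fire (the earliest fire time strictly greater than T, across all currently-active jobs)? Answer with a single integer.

Answer: 176

Derivation:
Op 1: register job_A */8 -> active={job_A:*/8}
Op 2: register job_C */8 -> active={job_A:*/8, job_C:*/8}
Op 3: unregister job_A -> active={job_C:*/8}
Op 4: unregister job_C -> active={}
Op 5: register job_B */3 -> active={job_B:*/3}
Op 6: unregister job_B -> active={}
Op 7: register job_B */11 -> active={job_B:*/11}
  job_B: interval 11, next fire after T=171 is 176
Earliest fire time = 176 (job job_B)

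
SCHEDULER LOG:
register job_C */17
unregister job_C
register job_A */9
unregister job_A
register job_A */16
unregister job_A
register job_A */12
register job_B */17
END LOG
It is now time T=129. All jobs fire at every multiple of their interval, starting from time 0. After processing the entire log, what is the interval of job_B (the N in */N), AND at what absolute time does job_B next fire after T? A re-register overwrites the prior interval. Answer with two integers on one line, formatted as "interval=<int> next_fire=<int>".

Answer: interval=17 next_fire=136

Derivation:
Op 1: register job_C */17 -> active={job_C:*/17}
Op 2: unregister job_C -> active={}
Op 3: register job_A */9 -> active={job_A:*/9}
Op 4: unregister job_A -> active={}
Op 5: register job_A */16 -> active={job_A:*/16}
Op 6: unregister job_A -> active={}
Op 7: register job_A */12 -> active={job_A:*/12}
Op 8: register job_B */17 -> active={job_A:*/12, job_B:*/17}
Final interval of job_B = 17
Next fire of job_B after T=129: (129//17+1)*17 = 136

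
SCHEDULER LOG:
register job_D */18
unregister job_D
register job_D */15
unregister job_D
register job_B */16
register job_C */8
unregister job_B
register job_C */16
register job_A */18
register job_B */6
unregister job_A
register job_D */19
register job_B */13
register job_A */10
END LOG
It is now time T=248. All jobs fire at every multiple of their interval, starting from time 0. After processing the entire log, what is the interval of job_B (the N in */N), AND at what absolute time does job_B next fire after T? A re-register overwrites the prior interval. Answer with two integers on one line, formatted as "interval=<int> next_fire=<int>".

Op 1: register job_D */18 -> active={job_D:*/18}
Op 2: unregister job_D -> active={}
Op 3: register job_D */15 -> active={job_D:*/15}
Op 4: unregister job_D -> active={}
Op 5: register job_B */16 -> active={job_B:*/16}
Op 6: register job_C */8 -> active={job_B:*/16, job_C:*/8}
Op 7: unregister job_B -> active={job_C:*/8}
Op 8: register job_C */16 -> active={job_C:*/16}
Op 9: register job_A */18 -> active={job_A:*/18, job_C:*/16}
Op 10: register job_B */6 -> active={job_A:*/18, job_B:*/6, job_C:*/16}
Op 11: unregister job_A -> active={job_B:*/6, job_C:*/16}
Op 12: register job_D */19 -> active={job_B:*/6, job_C:*/16, job_D:*/19}
Op 13: register job_B */13 -> active={job_B:*/13, job_C:*/16, job_D:*/19}
Op 14: register job_A */10 -> active={job_A:*/10, job_B:*/13, job_C:*/16, job_D:*/19}
Final interval of job_B = 13
Next fire of job_B after T=248: (248//13+1)*13 = 260

Answer: interval=13 next_fire=260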